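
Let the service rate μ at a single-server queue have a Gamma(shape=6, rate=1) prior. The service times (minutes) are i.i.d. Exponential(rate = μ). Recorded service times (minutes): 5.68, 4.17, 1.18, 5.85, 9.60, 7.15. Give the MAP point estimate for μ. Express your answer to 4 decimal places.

The Exponential(rate=μ) likelihood is ∝ μ^n e^(−μΣtᵢ). Here n = 6 and Σtᵢ = 5.68 + 4.17 + 1.18 + 5.85 + 9.60 + 7.15 = 33.63.
Posterior ∝ μ^5e^(−1μ) · μ^6e^(−33.63μ) = μ^11e^(−34.63μ), i.e. Gamma(12, 34.63).
Mode = (a−1)/b = 11/34.63 ≈ 0.3176.

μ̂_MAP = 0.3176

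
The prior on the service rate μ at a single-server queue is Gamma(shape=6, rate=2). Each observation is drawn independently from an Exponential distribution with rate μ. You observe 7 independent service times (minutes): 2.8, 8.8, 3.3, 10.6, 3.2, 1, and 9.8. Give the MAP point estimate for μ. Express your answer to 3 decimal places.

μ̂_MAP = 0.289

The Exponential(rate=μ) likelihood is ∝ μ^n e^(−μΣtᵢ). Here n = 7 and Σtᵢ = 2.8 + 8.8 + 3.3 + 10.6 + 3.2 + 1 + 9.8 = 39.5.
Posterior ∝ μ^5e^(−2μ) · μ^7e^(−39.5μ) = μ^12e^(−41.5μ), i.e. Gamma(13, 41.5).
Mode = (a−1)/b = 12/41.5 ≈ 0.289.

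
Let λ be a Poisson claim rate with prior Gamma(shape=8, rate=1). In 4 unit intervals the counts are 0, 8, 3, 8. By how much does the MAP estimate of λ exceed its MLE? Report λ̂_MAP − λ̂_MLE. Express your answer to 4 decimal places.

Σxᵢ = 19. Posterior is Gamma(27, 5); MAP = (27−1)/5 = 26/5 ≈ 5.20000.
MLE = x̄ = 19/4 ≈ 4.75000.
Difference = 26/5 − 19/4 = 9/20 ≈ 0.4500.

MAP − MLE = 0.4500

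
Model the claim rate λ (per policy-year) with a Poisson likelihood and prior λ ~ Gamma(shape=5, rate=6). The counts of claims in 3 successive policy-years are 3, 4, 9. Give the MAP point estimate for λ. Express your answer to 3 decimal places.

Σxᵢ = 3+4+9 = 16, with n = 3.
Posterior ∝ λ^4e^(−6λ) · λ^16e^(−3λ) = λ^20e^(−9λ), i.e. Gamma(shape=21, rate=9).
The mode of a Gamma(a, b) with a ≥ 1 (shape–rate) is (a−1)/b = 20/9 ≈ 2.222.

λ̂_MAP = 2.222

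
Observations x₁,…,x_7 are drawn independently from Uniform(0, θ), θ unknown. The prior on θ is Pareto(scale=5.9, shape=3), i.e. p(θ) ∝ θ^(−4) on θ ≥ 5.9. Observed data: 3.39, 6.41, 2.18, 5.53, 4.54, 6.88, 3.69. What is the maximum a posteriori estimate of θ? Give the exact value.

θ̂_MAP = 6.88

The Uniform(0, θ) likelihood is θ^(−n) for θ ≥ max(xᵢ), zero otherwise. Here max(xᵢ) = 6.88.
Posterior ∝ θ^(−4) · θ^(−7) = θ^(−11) on θ ≥ max(5.9, 6.88) = 6.88.
This density is strictly decreasing in θ, so the posterior mode lies at the lower boundary of the support.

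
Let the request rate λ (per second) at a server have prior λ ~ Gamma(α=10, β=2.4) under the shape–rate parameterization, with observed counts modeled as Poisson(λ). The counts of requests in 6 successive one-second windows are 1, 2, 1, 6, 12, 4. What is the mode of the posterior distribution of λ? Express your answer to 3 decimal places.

Σxᵢ = 1+2+1+6+12+4 = 26, with n = 6.
Posterior ∝ λ^9e^(−2.4λ) · λ^26e^(−6λ) = λ^35e^(−8.4λ), i.e. Gamma(shape=36, rate=8.4).
The mode of a Gamma(a, b) with a ≥ 1 (shape–rate) is (a−1)/b = 35/8.4 ≈ 4.167.

λ̂_MAP = 4.167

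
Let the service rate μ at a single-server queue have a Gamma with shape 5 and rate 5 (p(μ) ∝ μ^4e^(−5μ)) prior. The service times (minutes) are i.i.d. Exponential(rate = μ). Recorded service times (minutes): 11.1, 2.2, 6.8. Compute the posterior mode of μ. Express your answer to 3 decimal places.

μ̂_MAP = 0.279

The Exponential(rate=μ) likelihood is ∝ μ^n e^(−μΣtᵢ). Here n = 3 and Σtᵢ = 11.1 + 2.2 + 6.8 = 20.1.
Posterior ∝ μ^4e^(−5μ) · μ^3e^(−20.1μ) = μ^7e^(−25.1μ), i.e. Gamma(8, 25.1).
Mode = (a−1)/b = 7/25.1 ≈ 0.279.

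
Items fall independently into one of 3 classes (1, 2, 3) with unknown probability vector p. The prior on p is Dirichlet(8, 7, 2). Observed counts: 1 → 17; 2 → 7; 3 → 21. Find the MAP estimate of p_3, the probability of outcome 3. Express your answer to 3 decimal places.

The posterior is Dirichlet(αᵢ + nᵢ) = Dirichlet(25, 14, 23).
For a Dirichlet(a₁,…,a_K) with all aᵢ > 1, the mode has j-th component (aⱼ − 1)/(Σaᵢ − K).
Here Σaᵢ = 62 and K = 3, so p_3 = (23 − 1)/(62 − 3) = 22/59 ≈ 0.373.

MAP estimate: 0.373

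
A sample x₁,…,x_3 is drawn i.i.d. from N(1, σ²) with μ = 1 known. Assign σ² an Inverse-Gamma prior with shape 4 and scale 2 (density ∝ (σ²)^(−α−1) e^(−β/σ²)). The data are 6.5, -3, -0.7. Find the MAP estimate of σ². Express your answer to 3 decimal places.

Sum of squared deviations about the known mean: SS = (6.5−1)² + (-3−1)² + (-0.7−1)² = 49.14.
The Normal likelihood contributes (σ²)^(−n/2) exp(−SS/(2σ²)), so the posterior is Inverse-Gamma(α + n/2, β + SS/2) = Inverse-Gamma(5.5, 26.57).
The mode of Inverse-Gamma(a, b) is b/(a+1) = 26.57/6.5 ≈ 4.088.

σ̂²_MAP = 4.088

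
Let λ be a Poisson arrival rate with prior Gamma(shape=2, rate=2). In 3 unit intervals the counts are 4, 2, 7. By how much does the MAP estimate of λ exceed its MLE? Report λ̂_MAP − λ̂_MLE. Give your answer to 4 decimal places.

MAP − MLE = -1.5333

Σxᵢ = 13. Posterior is Gamma(15, 5); MAP = (15−1)/5 = 14/5 ≈ 2.80000.
MLE = x̄ = 13/3 ≈ 4.33333.
Difference = 14/5 − 13/3 = -23/15 ≈ -1.5333.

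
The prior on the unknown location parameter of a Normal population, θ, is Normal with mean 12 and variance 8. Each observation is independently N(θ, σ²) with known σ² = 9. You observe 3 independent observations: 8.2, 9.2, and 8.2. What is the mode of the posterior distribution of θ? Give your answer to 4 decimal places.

n = 3; x̄ = (8.2 + 9.2 + 8.2)/3 = 25.6/3 = 128/15 ≈ 8.5333.
For a Normal prior and Normal likelihood with known variance, the posterior is Normal; its mode equals its mean, the precision-weighted average.
Prior precision 1/σ₀² = 1/8 = 0.125; data precision n/σ² = 3/9 = 1/3.
θ̂ = (0.125·12 + (1/3)·(128/15)) / (0.125 + 1/3) = (391/90)/(11/24) = 1564/165 ≈ 9.4788.

θ̂_MAP = 9.4788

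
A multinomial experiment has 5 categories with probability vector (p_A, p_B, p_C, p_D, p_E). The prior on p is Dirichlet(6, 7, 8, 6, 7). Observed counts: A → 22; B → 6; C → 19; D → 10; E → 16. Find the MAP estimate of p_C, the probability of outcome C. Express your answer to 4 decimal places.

The posterior is Dirichlet(αᵢ + nᵢ) = Dirichlet(28, 13, 27, 16, 23).
For a Dirichlet(a₁,…,a_K) with all aᵢ > 1, the mode has j-th component (aⱼ − 1)/(Σaᵢ − K).
Here Σaᵢ = 107 and K = 5, so p_C = (27 − 1)/(107 − 5) = 26/102 ≈ 0.2549.

MAP estimate of p_C = 0.2549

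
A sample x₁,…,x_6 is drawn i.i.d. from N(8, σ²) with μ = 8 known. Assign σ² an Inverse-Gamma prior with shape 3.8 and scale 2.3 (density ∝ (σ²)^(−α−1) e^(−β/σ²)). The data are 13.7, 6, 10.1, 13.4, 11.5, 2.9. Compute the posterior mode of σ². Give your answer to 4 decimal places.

Sum of squared deviations about the known mean: SS = (13.7−8)² + (6−8)² + (10.1−8)² + (13.4−8)² + (11.5−8)² + (2.9−8)² = 108.32.
The Normal likelihood contributes (σ²)^(−n/2) exp(−SS/(2σ²)), so the posterior is Inverse-Gamma(α + n/2, β + SS/2) = Inverse-Gamma(6.8, 56.46).
The mode of Inverse-Gamma(a, b) is b/(a+1) = 56.46/7.8 ≈ 7.2385.

σ̂²_MAP = 7.2385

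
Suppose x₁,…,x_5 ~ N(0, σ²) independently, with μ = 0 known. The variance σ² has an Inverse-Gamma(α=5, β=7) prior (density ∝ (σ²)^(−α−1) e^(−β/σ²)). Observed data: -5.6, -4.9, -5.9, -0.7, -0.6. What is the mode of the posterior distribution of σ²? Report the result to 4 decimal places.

Sum of squared deviations about the known mean: SS = (-5.6−0)² + (-4.9−0)² + (-5.9−0)² + (-0.7−0)² + (-0.6−0)² = 91.03.
The Normal likelihood contributes (σ²)^(−n/2) exp(−SS/(2σ²)), so the posterior is Inverse-Gamma(α + n/2, β + SS/2) = Inverse-Gamma(7.5, 52.515).
The mode of Inverse-Gamma(a, b) is b/(a+1) = 52.515/8.5 ≈ 6.1782.

σ̂²_MAP = 6.1782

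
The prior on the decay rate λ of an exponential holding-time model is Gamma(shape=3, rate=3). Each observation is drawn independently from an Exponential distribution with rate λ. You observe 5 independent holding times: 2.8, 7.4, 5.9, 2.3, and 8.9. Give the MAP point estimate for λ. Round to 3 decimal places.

λ̂_MAP = 0.231

The Exponential(rate=λ) likelihood is ∝ λ^n e^(−λΣtᵢ). Here n = 5 and Σtᵢ = 2.8 + 7.4 + 5.9 + 2.3 + 8.9 = 27.3.
Posterior ∝ λ^2e^(−3λ) · λ^5e^(−27.3λ) = λ^7e^(−30.3λ), i.e. Gamma(8, 30.3).
Mode = (a−1)/b = 7/30.3 ≈ 0.231.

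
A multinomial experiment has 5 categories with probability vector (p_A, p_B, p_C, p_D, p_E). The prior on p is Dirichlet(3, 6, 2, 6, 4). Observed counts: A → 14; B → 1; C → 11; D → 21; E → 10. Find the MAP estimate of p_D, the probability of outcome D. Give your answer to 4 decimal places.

MAP estimate of p_D = 0.3562

The posterior is Dirichlet(αᵢ + nᵢ) = Dirichlet(17, 7, 13, 27, 14).
For a Dirichlet(a₁,…,a_K) with all aᵢ > 1, the mode has j-th component (aⱼ − 1)/(Σaᵢ − K).
Here Σaᵢ = 78 and K = 5, so p_D = (27 − 1)/(78 − 5) = 26/73 ≈ 0.3562.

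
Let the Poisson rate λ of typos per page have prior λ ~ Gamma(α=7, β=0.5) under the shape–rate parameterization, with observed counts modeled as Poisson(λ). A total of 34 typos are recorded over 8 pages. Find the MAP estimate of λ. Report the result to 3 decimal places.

Σxᵢ = 34, n = 8.
Posterior ∝ λ^6e^(−0.5λ) · λ^34e^(−8λ) = λ^40e^(−8.5λ), i.e. Gamma(shape=41, rate=8.5).
The mode of a Gamma(a, b) with a ≥ 1 (shape–rate) is (a−1)/b = 40/8.5 ≈ 4.706.

λ̂_MAP = 4.706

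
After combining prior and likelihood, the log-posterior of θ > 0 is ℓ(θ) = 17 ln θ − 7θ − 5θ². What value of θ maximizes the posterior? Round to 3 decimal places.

ℓ'(θ) = 17/θ − 7 − 10θ. Setting this to zero and multiplying by θ: 10θ² + 7θ − 17 = 0.
θ = (−7 + √(7² + 4·10·17)) / (2·10) = (−7 + √729) / 20 = (−7 + 27)/20 = 1.
ℓ''(θ) = −17/θ² − 10 < 0, confirming a maximum.

θ̂_MAP = 1.000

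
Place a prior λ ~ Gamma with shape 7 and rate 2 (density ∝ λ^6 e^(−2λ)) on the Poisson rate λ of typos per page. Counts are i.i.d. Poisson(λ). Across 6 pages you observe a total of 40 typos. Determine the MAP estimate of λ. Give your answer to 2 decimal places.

Σxᵢ = 40, n = 6.
Posterior ∝ λ^6e^(−2λ) · λ^40e^(−6λ) = λ^46e^(−8λ), i.e. Gamma(shape=47, rate=8).
The mode of a Gamma(a, b) with a ≥ 1 (shape–rate) is (a−1)/b = 46/8 ≈ 5.75.

λ̂_MAP = 5.75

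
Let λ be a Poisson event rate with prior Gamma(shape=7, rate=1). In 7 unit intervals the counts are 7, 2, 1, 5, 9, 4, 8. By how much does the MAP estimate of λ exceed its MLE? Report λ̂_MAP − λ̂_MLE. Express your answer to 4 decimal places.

MAP − MLE = 0.1071

Σxᵢ = 36. Posterior is Gamma(43, 8); MAP = (43−1)/8 = 42/8 ≈ 5.25000.
MLE = x̄ = 36/7 ≈ 5.14286.
Difference = 42/8 − 36/7 = 3/28 ≈ 0.1071.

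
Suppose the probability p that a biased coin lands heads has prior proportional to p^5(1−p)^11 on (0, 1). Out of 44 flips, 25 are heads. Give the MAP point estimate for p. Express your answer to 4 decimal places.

p̂_MAP = 0.5000

The prior density ∝ p^5(1−p)^11 is the kernel of Beta(6, 12).
Data: 25 successes in 44 trials. The binomial likelihood contributes p^25(1−p)^19, so the posterior is Beta(6+25, 12+19) = Beta(31, 31).
For Beta(a, b) with a, b > 1 the mode is (a−1)/(a+b−2) = 30/60 ≈ 0.5000.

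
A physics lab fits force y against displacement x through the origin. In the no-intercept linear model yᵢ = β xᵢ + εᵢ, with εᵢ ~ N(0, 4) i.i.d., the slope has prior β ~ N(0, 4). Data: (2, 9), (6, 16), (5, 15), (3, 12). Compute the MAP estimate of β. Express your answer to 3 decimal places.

log p(β | y) = −Σ(yᵢ − βxᵢ)²/(2·4) − β²/(2·4) + const.
Setting the derivative to zero: Σxᵢ(yᵢ − βxᵢ)/4 − β/4 = 0, so β = Σxᵢyᵢ / (Σxᵢ² + σ²/τ²).
Σxᵢyᵢ = 2·9 + 6·16 + 5·15 + 3·12 = 225; Σxᵢ² = 74; σ²/τ² = 1.
β̂_MAP = 225 / (74 + 1) = 225/75 ≈ 3.000.

β̂_MAP = 3.000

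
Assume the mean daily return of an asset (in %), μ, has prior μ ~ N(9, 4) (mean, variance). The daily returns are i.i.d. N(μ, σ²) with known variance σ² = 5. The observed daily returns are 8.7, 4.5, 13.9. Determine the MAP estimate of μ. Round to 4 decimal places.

μ̂_MAP = 9.0235

n = 3; x̄ = (8.7 + 4.5 + 13.9)/3 = 27.1/3 = 271/30 ≈ 9.0333.
For a Normal prior and Normal likelihood with known variance, the posterior is Normal; its mode equals its mean, the precision-weighted average.
Prior precision 1/σ₀² = 1/4 = 0.25; data precision n/σ² = 3/5 = 0.6.
μ̂ = (0.25·9 + 0.6·(271/30)) / (0.25 + 0.6) = 7.67/0.85 = 767/85 ≈ 9.0235.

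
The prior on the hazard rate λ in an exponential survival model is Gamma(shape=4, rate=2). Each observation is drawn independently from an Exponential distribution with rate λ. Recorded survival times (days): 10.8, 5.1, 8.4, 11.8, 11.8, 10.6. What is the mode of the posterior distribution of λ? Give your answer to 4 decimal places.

The Exponential(rate=λ) likelihood is ∝ λ^n e^(−λΣtᵢ). Here n = 6 and Σtᵢ = 10.8 + 5.1 + 8.4 + 11.8 + 11.8 + 10.6 = 58.5.
Posterior ∝ λ^3e^(−2λ) · λ^6e^(−58.5λ) = λ^9e^(−60.5λ), i.e. Gamma(10, 60.5).
Mode = (a−1)/b = 9/60.5 ≈ 0.1488.

λ̂_MAP = 0.1488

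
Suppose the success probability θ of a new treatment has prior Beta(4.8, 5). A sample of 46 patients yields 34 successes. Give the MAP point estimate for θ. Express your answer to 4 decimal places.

Prior: Beta(4.8, 5).
Data: 34 successes in 46 trials. The binomial likelihood contributes θ^34(1−θ)^12, so the posterior is Beta(4.8+34, 5+12) = Beta(38.8, 17).
For Beta(a, b) with a, b > 1 the mode is (a−1)/(a+b−2) = 37.8/53.8 ≈ 0.7026.

θ̂_MAP = 0.7026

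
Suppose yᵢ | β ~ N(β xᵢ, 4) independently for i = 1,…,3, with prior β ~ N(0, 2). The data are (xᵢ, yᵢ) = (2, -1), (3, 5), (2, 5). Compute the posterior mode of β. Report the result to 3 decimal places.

β̂_MAP = 1.211

log p(β | y) = −Σ(yᵢ − βxᵢ)²/(2·4) − β²/(2·2) + const.
Setting the derivative to zero: Σxᵢ(yᵢ − βxᵢ)/4 − β/2 = 0, so β = Σxᵢyᵢ / (Σxᵢ² + σ²/τ²).
Σxᵢyᵢ = 2·(-1) + 3·5 + 2·5 = 23; Σxᵢ² = 17; σ²/τ² = 2.
β̂_MAP = 23 / (17 + 2) = 23/19 ≈ 1.211.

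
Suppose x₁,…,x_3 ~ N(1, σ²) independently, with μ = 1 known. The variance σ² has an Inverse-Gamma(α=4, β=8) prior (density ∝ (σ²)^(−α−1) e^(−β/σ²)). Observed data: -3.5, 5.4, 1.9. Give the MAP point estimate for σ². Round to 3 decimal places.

Sum of squared deviations about the known mean: SS = (-3.5−1)² + (5.4−1)² + (1.9−1)² = 40.42.
The Normal likelihood contributes (σ²)^(−n/2) exp(−SS/(2σ²)), so the posterior is Inverse-Gamma(α + n/2, β + SS/2) = Inverse-Gamma(5.5, 28.21).
The mode of Inverse-Gamma(a, b) is b/(a+1) = 28.21/6.5 ≈ 4.340.

σ̂²_MAP = 4.340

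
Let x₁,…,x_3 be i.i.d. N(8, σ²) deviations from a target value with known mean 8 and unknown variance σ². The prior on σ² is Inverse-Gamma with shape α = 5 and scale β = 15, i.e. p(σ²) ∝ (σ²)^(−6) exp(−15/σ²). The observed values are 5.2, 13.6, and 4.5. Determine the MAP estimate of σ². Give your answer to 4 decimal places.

σ̂²_MAP = 5.4300

Sum of squared deviations about the known mean: SS = (5.2−8)² + (13.6−8)² + (4.5−8)² = 51.45.
The Normal likelihood contributes (σ²)^(−n/2) exp(−SS/(2σ²)), so the posterior is Inverse-Gamma(α + n/2, β + SS/2) = Inverse-Gamma(6.5, 40.725).
The mode of Inverse-Gamma(a, b) is b/(a+1) = 40.725/7.5 ≈ 5.4300.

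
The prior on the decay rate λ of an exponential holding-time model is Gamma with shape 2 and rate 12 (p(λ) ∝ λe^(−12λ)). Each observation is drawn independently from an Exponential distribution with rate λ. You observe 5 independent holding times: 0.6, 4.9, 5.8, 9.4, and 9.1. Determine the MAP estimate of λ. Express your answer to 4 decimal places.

λ̂_MAP = 0.1435

The Exponential(rate=λ) likelihood is ∝ λ^n e^(−λΣtᵢ). Here n = 5 and Σtᵢ = 0.6 + 4.9 + 5.8 + 9.4 + 9.1 = 29.8.
Posterior ∝ λe^(−12λ) · λ^5e^(−29.8λ) = λ^6e^(−41.8λ), i.e. Gamma(7, 41.8).
Mode = (a−1)/b = 6/41.8 ≈ 0.1435.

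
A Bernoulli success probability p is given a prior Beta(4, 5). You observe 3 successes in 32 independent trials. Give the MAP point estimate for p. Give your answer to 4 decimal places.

Prior: Beta(4, 5).
Data: 3 successes in 32 trials. The binomial likelihood contributes p^3(1−p)^29, so the posterior is Beta(4+3, 5+29) = Beta(7, 34).
For Beta(a, b) with a, b > 1 the mode is (a−1)/(a+b−2) = 6/39 ≈ 0.1538.

p̂_MAP = 0.1538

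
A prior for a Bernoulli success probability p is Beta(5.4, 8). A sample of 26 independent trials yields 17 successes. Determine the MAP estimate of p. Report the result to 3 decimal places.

Prior: Beta(5.4, 8).
Data: 17 successes in 26 trials. The binomial likelihood contributes p^17(1−p)^9, so the posterior is Beta(5.4+17, 8+9) = Beta(22.4, 17).
For Beta(a, b) with a, b > 1 the mode is (a−1)/(a+b−2) = 21.4/37.4 ≈ 0.572.

p̂_MAP = 0.572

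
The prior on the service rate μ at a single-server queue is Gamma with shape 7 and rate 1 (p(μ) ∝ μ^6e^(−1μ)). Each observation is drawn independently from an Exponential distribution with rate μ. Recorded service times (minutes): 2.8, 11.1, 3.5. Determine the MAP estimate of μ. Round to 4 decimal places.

The Exponential(rate=μ) likelihood is ∝ μ^n e^(−μΣtᵢ). Here n = 3 and Σtᵢ = 2.8 + 11.1 + 3.5 = 17.4.
Posterior ∝ μ^6e^(−1μ) · μ^3e^(−17.4μ) = μ^9e^(−18.4μ), i.e. Gamma(10, 18.4).
Mode = (a−1)/b = 9/18.4 ≈ 0.4891.

μ̂_MAP = 0.4891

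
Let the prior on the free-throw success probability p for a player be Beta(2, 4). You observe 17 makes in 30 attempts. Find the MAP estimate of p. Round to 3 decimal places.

p̂_MAP = 0.529

Prior: Beta(2, 4).
Data: 17 successes in 30 trials. The binomial likelihood contributes p^17(1−p)^13, so the posterior is Beta(2+17, 4+13) = Beta(19, 17).
For Beta(a, b) with a, b > 1 the mode is (a−1)/(a+b−2) = 18/34 ≈ 0.529.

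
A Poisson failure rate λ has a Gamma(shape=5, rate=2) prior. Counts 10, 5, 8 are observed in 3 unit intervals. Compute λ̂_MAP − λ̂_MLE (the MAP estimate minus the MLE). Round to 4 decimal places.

MAP − MLE = -2.2667

Σxᵢ = 23. Posterior is Gamma(28, 5); MAP = (28−1)/5 = 27/5 ≈ 5.40000.
MLE = x̄ = 23/3 ≈ 7.66667.
Difference = 27/5 − 23/3 = -34/15 ≈ -2.2667.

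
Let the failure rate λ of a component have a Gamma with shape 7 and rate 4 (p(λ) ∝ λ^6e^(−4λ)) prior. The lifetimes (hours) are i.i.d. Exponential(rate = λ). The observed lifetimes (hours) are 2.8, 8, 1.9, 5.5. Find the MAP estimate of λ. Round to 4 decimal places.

The Exponential(rate=λ) likelihood is ∝ λ^n e^(−λΣtᵢ). Here n = 4 and Σtᵢ = 2.8 + 8 + 1.9 + 5.5 = 18.2.
Posterior ∝ λ^6e^(−4λ) · λ^4e^(−18.2λ) = λ^10e^(−22.2λ), i.e. Gamma(11, 22.2).
Mode = (a−1)/b = 10/22.2 ≈ 0.4505.

λ̂_MAP = 0.4505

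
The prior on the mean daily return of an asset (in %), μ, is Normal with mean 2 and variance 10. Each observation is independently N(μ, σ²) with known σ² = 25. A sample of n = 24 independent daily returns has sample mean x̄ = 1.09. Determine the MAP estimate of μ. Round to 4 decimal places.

n = 24, x̄ = 1.09.
For a Normal prior and Normal likelihood with known variance, the posterior is Normal; its mode equals its mean, the precision-weighted average.
Prior precision 1/σ₀² = 1/10 = 0.1; data precision n/σ² = 24/25 = 0.96.
μ̂ = (0.1·2 + 0.96·1.09) / (0.1 + 0.96) = 1.2464/1.06 = 1558/1325 ≈ 1.1758.

μ̂_MAP = 1.1758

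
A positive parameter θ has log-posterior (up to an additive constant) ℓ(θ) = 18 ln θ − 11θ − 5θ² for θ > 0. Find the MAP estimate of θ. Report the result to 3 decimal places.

ℓ'(θ) = 18/θ − 11 − 10θ. Setting this to zero and multiplying by θ: 10θ² + 11θ − 18 = 0.
θ = (−11 + √(11² + 4·10·18)) / (2·10) = (−11 + √841) / 20 = (−11 + 29)/20 = 9/10.
ℓ''(θ) = −18/θ² − 10 < 0, confirming a maximum.

θ̂_MAP = 0.900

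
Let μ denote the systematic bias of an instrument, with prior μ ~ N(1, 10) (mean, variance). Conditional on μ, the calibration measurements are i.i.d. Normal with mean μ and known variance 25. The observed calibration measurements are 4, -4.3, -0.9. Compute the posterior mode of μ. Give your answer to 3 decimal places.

n = 3; x̄ = (4 + (-4.3) + (-0.9))/3 = -1.2/3 = -0.4.
For a Normal prior and Normal likelihood with known variance, the posterior is Normal; its mode equals its mean, the precision-weighted average.
Prior precision 1/σ₀² = 1/10 = 0.1; data precision n/σ² = 3/25 = 0.12.
μ̂ = (0.1·1 + 0.12·(-0.4)) / (0.1 + 0.12) = 0.052/0.22 = 13/55 ≈ 0.236.

μ̂_MAP = 0.236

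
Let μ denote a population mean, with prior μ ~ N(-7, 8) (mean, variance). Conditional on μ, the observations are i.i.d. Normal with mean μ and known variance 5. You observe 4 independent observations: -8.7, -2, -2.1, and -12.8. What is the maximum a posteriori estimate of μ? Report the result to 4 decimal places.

μ̂_MAP = -6.4811

n = 4; x̄ = ((-8.7) + (-2) + (-2.1) + (-12.8))/4 = -25.6/4 = -6.4.
For a Normal prior and Normal likelihood with known variance, the posterior is Normal; its mode equals its mean, the precision-weighted average.
Prior precision 1/σ₀² = 1/8 = 0.125; data precision n/σ² = 4/5 = 0.8.
μ̂ = (0.125·(-7) + 0.8·(-6.4)) / (0.125 + 0.8) = (-5.995)/0.925 = -1199/185 ≈ -6.4811.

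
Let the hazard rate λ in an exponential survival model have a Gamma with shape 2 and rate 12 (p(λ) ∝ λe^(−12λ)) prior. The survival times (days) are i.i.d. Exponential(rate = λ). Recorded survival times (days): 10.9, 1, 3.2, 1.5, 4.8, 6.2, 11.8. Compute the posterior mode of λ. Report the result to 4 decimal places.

λ̂_MAP = 0.1556

The Exponential(rate=λ) likelihood is ∝ λ^n e^(−λΣtᵢ). Here n = 7 and Σtᵢ = 10.9 + 1 + 3.2 + 1.5 + 4.8 + 6.2 + 11.8 = 39.4.
Posterior ∝ λe^(−12λ) · λ^7e^(−39.4λ) = λ^8e^(−51.4λ), i.e. Gamma(9, 51.4).
Mode = (a−1)/b = 8/51.4 ≈ 0.1556.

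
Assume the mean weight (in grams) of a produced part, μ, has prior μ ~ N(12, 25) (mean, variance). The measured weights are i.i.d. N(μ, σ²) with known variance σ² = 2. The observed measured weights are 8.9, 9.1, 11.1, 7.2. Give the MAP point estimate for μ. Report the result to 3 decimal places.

n = 4; x̄ = (8.9 + 9.1 + 11.1 + 7.2)/4 = 36.3/4 = 9.075.
For a Normal prior and Normal likelihood with known variance, the posterior is Normal; its mode equals its mean, the precision-weighted average.
Prior precision 1/σ₀² = 1/25 = 0.04; data precision n/σ² = 4/2 = 2.
μ̂ = (0.04·12 + 2·9.075) / (0.04 + 2) = 18.63/2.04 = 621/68 ≈ 9.132.

μ̂_MAP = 9.132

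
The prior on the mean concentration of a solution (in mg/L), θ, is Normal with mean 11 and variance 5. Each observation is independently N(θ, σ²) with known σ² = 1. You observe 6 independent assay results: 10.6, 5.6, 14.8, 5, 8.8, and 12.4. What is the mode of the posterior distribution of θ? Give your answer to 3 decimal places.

θ̂_MAP = 9.581

n = 6; x̄ = (10.6 + 5.6 + 14.8 + 5 + 8.8 + 12.4)/6 = 57.2/6 = 143/15 ≈ 9.5333.
For a Normal prior and Normal likelihood with known variance, the posterior is Normal; its mode equals its mean, the precision-weighted average.
Prior precision 1/σ₀² = 1/5 = 0.2; data precision n/σ² = 6/1 = 6.
θ̂ = (0.2·11 + 6·(143/15)) / (0.2 + 6) = 59.4/6.2 = 297/31 ≈ 9.581.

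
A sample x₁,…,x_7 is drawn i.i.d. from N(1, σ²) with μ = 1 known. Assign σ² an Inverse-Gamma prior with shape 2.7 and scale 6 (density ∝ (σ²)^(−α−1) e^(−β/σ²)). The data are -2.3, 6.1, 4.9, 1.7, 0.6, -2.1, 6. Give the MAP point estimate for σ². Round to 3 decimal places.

σ̂²_MAP = 6.901

Sum of squared deviations about the known mean: SS = (-2.3−1)² + (6.1−1)² + (4.9−1)² + (1.7−1)² + (0.6−1)² + (-2.1−1)² + (6−1)² = 87.37.
The Normal likelihood contributes (σ²)^(−n/2) exp(−SS/(2σ²)), so the posterior is Inverse-Gamma(α + n/2, β + SS/2) = Inverse-Gamma(6.2, 49.685).
The mode of Inverse-Gamma(a, b) is b/(a+1) = 49.685/7.2 ≈ 6.901.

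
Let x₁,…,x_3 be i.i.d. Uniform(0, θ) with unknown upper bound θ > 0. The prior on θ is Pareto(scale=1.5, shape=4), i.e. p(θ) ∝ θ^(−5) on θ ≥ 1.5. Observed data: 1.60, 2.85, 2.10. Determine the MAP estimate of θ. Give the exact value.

θ̂_MAP = 2.85

The Uniform(0, θ) likelihood is θ^(−n) for θ ≥ max(xᵢ), zero otherwise. Here max(xᵢ) = 2.85.
Posterior ∝ θ^(−5) · θ^(−3) = θ^(−8) on θ ≥ max(1.5, 2.85) = 2.85.
This density is strictly decreasing in θ, so the posterior mode lies at the lower boundary of the support.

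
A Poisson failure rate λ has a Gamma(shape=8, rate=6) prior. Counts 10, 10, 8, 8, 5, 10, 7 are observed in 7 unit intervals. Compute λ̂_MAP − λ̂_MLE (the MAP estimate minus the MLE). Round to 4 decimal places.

Σxᵢ = 58. Posterior is Gamma(66, 13); MAP = (66−1)/13 = 65/13 ≈ 5.00000.
MLE = x̄ = 58/7 ≈ 8.28571.
Difference = 65/13 − 58/7 = -23/7 ≈ -3.2857.

MAP − MLE = -3.2857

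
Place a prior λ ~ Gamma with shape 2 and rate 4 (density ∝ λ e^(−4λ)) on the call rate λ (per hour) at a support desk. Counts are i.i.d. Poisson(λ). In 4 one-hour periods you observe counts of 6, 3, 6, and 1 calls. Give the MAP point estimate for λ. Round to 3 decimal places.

λ̂_MAP = 2.125

Σxᵢ = 6+3+6+1 = 16, with n = 4.
Posterior ∝ λe^(−4λ) · λ^16e^(−4λ) = λ^17e^(−8λ), i.e. Gamma(shape=18, rate=8).
The mode of a Gamma(a, b) with a ≥ 1 (shape–rate) is (a−1)/b = 17/8 ≈ 2.125.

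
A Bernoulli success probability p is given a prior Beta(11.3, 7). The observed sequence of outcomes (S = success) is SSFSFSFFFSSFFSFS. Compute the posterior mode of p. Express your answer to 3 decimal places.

Prior: Beta(11.3, 7).
Data: 8 successes in 16 trials (from the sequence). The binomial likelihood contributes p^8(1−p)^8, so the posterior is Beta(11.3+8, 7+8) = Beta(19.3, 15).
For Beta(a, b) with a, b > 1 the mode is (a−1)/(a+b−2) = 18.3/32.3 ≈ 0.567.

p̂_MAP = 0.567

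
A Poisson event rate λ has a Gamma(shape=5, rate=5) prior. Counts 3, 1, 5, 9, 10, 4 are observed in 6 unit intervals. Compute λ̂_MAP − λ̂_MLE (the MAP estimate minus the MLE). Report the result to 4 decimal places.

Σxᵢ = 32. Posterior is Gamma(37, 11); MAP = (37−1)/11 = 36/11 ≈ 3.27273.
MLE = x̄ = 32/6 ≈ 5.33333.
Difference = 36/11 − 32/6 = -68/33 ≈ -2.0606.

MAP − MLE = -2.0606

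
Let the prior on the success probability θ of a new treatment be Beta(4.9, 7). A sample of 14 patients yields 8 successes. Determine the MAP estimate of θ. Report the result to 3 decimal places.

θ̂_MAP = 0.498

Prior: Beta(4.9, 7).
Data: 8 successes in 14 trials. The binomial likelihood contributes θ^8(1−θ)^6, so the posterior is Beta(4.9+8, 7+6) = Beta(12.9, 13).
For Beta(a, b) with a, b > 1 the mode is (a−1)/(a+b−2) = 11.9/23.9 ≈ 0.498.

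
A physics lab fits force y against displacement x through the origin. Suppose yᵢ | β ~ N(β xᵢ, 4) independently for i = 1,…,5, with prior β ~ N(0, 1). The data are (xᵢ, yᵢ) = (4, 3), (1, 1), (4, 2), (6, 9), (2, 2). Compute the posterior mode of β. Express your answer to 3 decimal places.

β̂_MAP = 1.026

log p(β | y) = −Σ(yᵢ − βxᵢ)²/(2·4) − β²/(2·1) + const.
Setting the derivative to zero: Σxᵢ(yᵢ − βxᵢ)/4 − β/1 = 0, so β = Σxᵢyᵢ / (Σxᵢ² + σ²/τ²).
Σxᵢyᵢ = 4·3 + 1·1 + 4·2 + 6·9 + 2·2 = 79; Σxᵢ² = 73; σ²/τ² = 4.
β̂_MAP = 79 / (73 + 4) = 79/77 ≈ 1.026.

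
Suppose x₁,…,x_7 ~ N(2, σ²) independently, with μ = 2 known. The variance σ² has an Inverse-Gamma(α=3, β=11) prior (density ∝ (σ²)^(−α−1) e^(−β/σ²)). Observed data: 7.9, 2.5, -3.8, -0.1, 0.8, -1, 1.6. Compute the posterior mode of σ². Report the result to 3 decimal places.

σ̂²_MAP = 7.047

Sum of squared deviations about the known mean: SS = (7.9−2)² + (2.5−2)² + (-3.8−2)² + (-0.1−2)² + (0.8−2)² + (-1−2)² + (1.6−2)² = 83.71.
The Normal likelihood contributes (σ²)^(−n/2) exp(−SS/(2σ²)), so the posterior is Inverse-Gamma(α + n/2, β + SS/2) = Inverse-Gamma(6.5, 52.855).
The mode of Inverse-Gamma(a, b) is b/(a+1) = 52.855/7.5 ≈ 7.047.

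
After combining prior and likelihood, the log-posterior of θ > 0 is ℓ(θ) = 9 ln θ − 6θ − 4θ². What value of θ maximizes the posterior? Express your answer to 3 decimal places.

θ̂_MAP = 0.750

ℓ'(θ) = 9/θ − 6 − 8θ. Setting this to zero and multiplying by θ: 8θ² + 6θ − 9 = 0.
θ = (−6 + √(6² + 4·8·9)) / (2·8) = (−6 + √324) / 16 = (−6 + 18)/16 = 3/4.
ℓ''(θ) = −9/θ² − 8 < 0, confirming a maximum.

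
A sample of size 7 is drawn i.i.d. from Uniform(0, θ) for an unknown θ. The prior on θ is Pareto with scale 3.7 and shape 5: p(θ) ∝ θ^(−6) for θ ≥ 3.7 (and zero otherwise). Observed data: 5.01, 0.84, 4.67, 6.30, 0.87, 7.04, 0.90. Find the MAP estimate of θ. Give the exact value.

θ̂_MAP = 7.04

The Uniform(0, θ) likelihood is θ^(−n) for θ ≥ max(xᵢ), zero otherwise. Here max(xᵢ) = 7.04.
Posterior ∝ θ^(−6) · θ^(−7) = θ^(−13) on θ ≥ max(3.7, 7.04) = 7.04.
This density is strictly decreasing in θ, so the posterior mode lies at the lower boundary of the support.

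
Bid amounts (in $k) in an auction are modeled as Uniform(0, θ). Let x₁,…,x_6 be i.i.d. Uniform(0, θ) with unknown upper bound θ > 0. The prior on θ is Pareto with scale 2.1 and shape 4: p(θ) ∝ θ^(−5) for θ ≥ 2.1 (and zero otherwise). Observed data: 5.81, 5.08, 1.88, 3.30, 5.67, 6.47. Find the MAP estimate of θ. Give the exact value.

θ̂_MAP = 6.47

The Uniform(0, θ) likelihood is θ^(−n) for θ ≥ max(xᵢ), zero otherwise. Here max(xᵢ) = 6.47.
Posterior ∝ θ^(−5) · θ^(−6) = θ^(−11) on θ ≥ max(2.1, 6.47) = 6.47.
This density is strictly decreasing in θ, so the posterior mode lies at the lower boundary of the support.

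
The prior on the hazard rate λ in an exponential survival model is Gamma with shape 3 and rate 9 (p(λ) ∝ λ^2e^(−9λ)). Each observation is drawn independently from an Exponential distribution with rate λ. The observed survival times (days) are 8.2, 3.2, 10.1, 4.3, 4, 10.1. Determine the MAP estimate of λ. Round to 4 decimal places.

λ̂_MAP = 0.1636

The Exponential(rate=λ) likelihood is ∝ λ^n e^(−λΣtᵢ). Here n = 6 and Σtᵢ = 8.2 + 3.2 + 10.1 + 4.3 + 4 + 10.1 = 39.9.
Posterior ∝ λ^2e^(−9λ) · λ^6e^(−39.9λ) = λ^8e^(−48.9λ), i.e. Gamma(9, 48.9).
Mode = (a−1)/b = 8/48.9 ≈ 0.1636.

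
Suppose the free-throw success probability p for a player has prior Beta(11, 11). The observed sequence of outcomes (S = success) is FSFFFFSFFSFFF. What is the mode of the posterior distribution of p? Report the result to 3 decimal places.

p̂_MAP = 0.394

Prior: Beta(11, 11).
Data: 3 successes in 13 trials (from the sequence). The binomial likelihood contributes p^3(1−p)^10, so the posterior is Beta(11+3, 11+10) = Beta(14, 21).
For Beta(a, b) with a, b > 1 the mode is (a−1)/(a+b−2) = 13/33 ≈ 0.394.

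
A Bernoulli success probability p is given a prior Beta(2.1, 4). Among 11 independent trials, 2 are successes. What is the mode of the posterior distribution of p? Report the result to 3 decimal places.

p̂_MAP = 0.205

Prior: Beta(2.1, 4).
Data: 2 successes in 11 trials. The binomial likelihood contributes p^2(1−p)^9, so the posterior is Beta(2.1+2, 4+9) = Beta(4.1, 13).
For Beta(a, b) with a, b > 1 the mode is (a−1)/(a+b−2) = 3.1/15.1 ≈ 0.205.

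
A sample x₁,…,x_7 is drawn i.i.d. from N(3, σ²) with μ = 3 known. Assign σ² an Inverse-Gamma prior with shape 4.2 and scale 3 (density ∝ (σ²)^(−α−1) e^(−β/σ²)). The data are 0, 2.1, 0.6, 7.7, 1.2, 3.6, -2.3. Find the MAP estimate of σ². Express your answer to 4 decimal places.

σ̂²_MAP = 4.3305

Sum of squared deviations about the known mean: SS = (0−3)² + (2.1−3)² + (0.6−3)² + (7.7−3)² + (1.2−3)² + (3.6−3)² + (-2.3−3)² = 69.35.
The Normal likelihood contributes (σ²)^(−n/2) exp(−SS/(2σ²)), so the posterior is Inverse-Gamma(α + n/2, β + SS/2) = Inverse-Gamma(7.7, 37.675).
The mode of Inverse-Gamma(a, b) is b/(a+1) = 37.675/8.7 ≈ 4.3305.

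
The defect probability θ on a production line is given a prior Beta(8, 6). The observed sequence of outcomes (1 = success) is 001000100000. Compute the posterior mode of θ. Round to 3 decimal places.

Prior: Beta(8, 6).
Data: 2 successes in 12 trials (from the sequence). The binomial likelihood contributes θ^2(1−θ)^10, so the posterior is Beta(8+2, 6+10) = Beta(10, 16).
For Beta(a, b) with a, b > 1 the mode is (a−1)/(a+b−2) = 9/24 ≈ 0.375.

θ̂_MAP = 0.375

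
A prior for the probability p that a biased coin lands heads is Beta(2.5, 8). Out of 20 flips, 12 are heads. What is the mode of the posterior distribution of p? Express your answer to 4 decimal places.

Prior: Beta(2.5, 8).
Data: 12 successes in 20 trials. The binomial likelihood contributes p^12(1−p)^8, so the posterior is Beta(2.5+12, 8+8) = Beta(14.5, 16).
For Beta(a, b) with a, b > 1 the mode is (a−1)/(a+b−2) = 13.5/28.5 ≈ 0.4737.

p̂_MAP = 0.4737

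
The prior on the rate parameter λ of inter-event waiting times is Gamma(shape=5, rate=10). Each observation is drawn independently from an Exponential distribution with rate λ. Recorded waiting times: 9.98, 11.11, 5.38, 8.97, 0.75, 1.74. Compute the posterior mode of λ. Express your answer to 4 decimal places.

λ̂_MAP = 0.2086

The Exponential(rate=λ) likelihood is ∝ λ^n e^(−λΣtᵢ). Here n = 6 and Σtᵢ = 9.98 + 11.11 + 5.38 + 8.97 + 0.75 + 1.74 = 37.93.
Posterior ∝ λ^4e^(−10λ) · λ^6e^(−37.93λ) = λ^10e^(−47.93λ), i.e. Gamma(11, 47.93).
Mode = (a−1)/b = 10/47.93 ≈ 0.2086.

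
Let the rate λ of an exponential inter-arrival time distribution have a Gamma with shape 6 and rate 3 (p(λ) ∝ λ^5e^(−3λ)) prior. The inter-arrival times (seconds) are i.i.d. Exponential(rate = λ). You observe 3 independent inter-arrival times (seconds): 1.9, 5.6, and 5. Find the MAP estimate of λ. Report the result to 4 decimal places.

λ̂_MAP = 0.5161

The Exponential(rate=λ) likelihood is ∝ λ^n e^(−λΣtᵢ). Here n = 3 and Σtᵢ = 1.9 + 5.6 + 5 = 12.5.
Posterior ∝ λ^5e^(−3λ) · λ^3e^(−12.5λ) = λ^8e^(−15.5λ), i.e. Gamma(9, 15.5).
Mode = (a−1)/b = 8/15.5 ≈ 0.5161.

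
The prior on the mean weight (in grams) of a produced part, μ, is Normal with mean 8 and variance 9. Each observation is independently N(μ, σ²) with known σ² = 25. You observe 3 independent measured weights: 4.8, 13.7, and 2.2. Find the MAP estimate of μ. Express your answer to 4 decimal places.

μ̂_MAP = 7.4288

n = 3; x̄ = (4.8 + 13.7 + 2.2)/3 = 20.7/3 = 6.9.
For a Normal prior and Normal likelihood with known variance, the posterior is Normal; its mode equals its mean, the precision-weighted average.
Prior precision 1/σ₀² = 1/9; data precision n/σ² = 3/25 = 0.12.
μ̂ = ((1/9)·8 + 0.12·6.9) / (1/9 + 0.12) = (3863/2250)/(52/225) = 3863/520 ≈ 7.4288.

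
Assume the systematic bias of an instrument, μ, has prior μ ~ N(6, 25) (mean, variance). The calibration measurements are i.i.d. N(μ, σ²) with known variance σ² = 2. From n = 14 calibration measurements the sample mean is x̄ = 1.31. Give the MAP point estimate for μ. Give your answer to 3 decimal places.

μ̂_MAP = 1.337

n = 14, x̄ = 1.31.
For a Normal prior and Normal likelihood with known variance, the posterior is Normal; its mode equals its mean, the precision-weighted average.
Prior precision 1/σ₀² = 1/25 = 0.04; data precision n/σ² = 14/2 = 7.
μ̂ = (0.04·6 + 7·1.31) / (0.04 + 7) = 9.41/7.04 = 941/704 ≈ 1.337.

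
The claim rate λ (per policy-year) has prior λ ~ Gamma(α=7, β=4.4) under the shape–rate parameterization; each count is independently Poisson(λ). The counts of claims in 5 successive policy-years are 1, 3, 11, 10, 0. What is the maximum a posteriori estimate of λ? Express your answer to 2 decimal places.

λ̂_MAP = 3.30

Σxᵢ = 1+3+11+10+0 = 25, with n = 5.
Posterior ∝ λ^6e^(−4.4λ) · λ^25e^(−5λ) = λ^31e^(−9.4λ), i.e. Gamma(shape=32, rate=9.4).
The mode of a Gamma(a, b) with a ≥ 1 (shape–rate) is (a−1)/b = 31/9.4 ≈ 3.30.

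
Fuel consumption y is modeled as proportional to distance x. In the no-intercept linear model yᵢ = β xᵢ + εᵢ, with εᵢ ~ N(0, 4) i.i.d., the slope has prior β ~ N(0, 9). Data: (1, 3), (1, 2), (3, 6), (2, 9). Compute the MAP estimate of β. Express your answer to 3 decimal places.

log p(β | y) = −Σ(yᵢ − βxᵢ)²/(2·4) − β²/(2·9) + const.
Setting the derivative to zero: Σxᵢ(yᵢ − βxᵢ)/4 − β/9 = 0, so β = Σxᵢyᵢ / (Σxᵢ² + σ²/τ²).
Σxᵢyᵢ = 1·3 + 1·2 + 3·6 + 2·9 = 41; Σxᵢ² = 15; σ²/τ² = 4/9.
β̂_MAP = 41 / (15 + 4/9) = 41/(139/9) = 369/139 ≈ 2.655.

β̂_MAP = 2.655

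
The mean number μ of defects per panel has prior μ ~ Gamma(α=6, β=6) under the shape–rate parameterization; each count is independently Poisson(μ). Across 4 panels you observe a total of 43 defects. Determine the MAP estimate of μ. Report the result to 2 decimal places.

Σxᵢ = 43, n = 4.
Posterior ∝ μ^5e^(−6μ) · μ^43e^(−4μ) = μ^48e^(−10μ), i.e. Gamma(shape=49, rate=10).
The mode of a Gamma(a, b) with a ≥ 1 (shape–rate) is (a−1)/b = 48/10 ≈ 4.80.

μ̂_MAP = 4.80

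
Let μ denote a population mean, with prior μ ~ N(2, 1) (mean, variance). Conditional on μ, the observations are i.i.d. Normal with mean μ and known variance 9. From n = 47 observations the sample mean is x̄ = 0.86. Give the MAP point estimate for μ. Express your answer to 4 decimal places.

μ̂_MAP = 1.0432

n = 47, x̄ = 0.86.
For a Normal prior and Normal likelihood with known variance, the posterior is Normal; its mode equals its mean, the precision-weighted average.
Prior precision 1/σ₀² = 1/1 = 1; data precision n/σ² = 47/9.
μ̂ = (1·2 + (47/9)·0.86) / (1 + 47/9) = (2921/450)/(56/9) = 2921/2800 ≈ 1.0432.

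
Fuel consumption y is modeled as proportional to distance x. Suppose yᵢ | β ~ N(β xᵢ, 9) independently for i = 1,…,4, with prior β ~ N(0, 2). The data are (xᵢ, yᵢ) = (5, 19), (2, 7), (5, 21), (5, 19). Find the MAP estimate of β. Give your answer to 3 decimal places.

β̂_MAP = 3.701

log p(β | y) = −Σ(yᵢ − βxᵢ)²/(2·9) − β²/(2·2) + const.
Setting the derivative to zero: Σxᵢ(yᵢ − βxᵢ)/9 − β/2 = 0, so β = Σxᵢyᵢ / (Σxᵢ² + σ²/τ²).
Σxᵢyᵢ = 5·19 + 2·7 + 5·21 + 5·19 = 309; Σxᵢ² = 79; σ²/τ² = 4.5.
β̂_MAP = 309 / (79 + 4.5) = 309/83.5 ≈ 3.701.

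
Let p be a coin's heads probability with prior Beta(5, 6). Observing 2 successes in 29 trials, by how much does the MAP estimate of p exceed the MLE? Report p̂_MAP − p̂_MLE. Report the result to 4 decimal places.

Posterior is Beta(7, 33); MAP = (7−1)/(40−2) = 6/38 ≈ 0.15789.
MLE ignores the prior: p̂_MLE = k/n = 2/29 ≈ 0.06897.
Difference = 6/38 − 2/29 = 49/551 ≈ 0.0889.

MAP − MLE = 0.0889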